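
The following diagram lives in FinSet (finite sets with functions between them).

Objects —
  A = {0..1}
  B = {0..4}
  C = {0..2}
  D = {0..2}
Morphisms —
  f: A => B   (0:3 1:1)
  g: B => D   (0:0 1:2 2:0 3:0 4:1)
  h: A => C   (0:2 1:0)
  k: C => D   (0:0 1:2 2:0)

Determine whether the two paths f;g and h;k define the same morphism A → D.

1) trace f;g:
  0 f=>3 g=>0
  1 f=>1 g=>2
  ⟦path⟧₁ = (0:0 1:2)
2) trace h;k:
  0 h=>2 k=>0
  1 h=>0 k=>0
  ⟦path⟧₂ = (0:0 1:0)
Equal? differ; not commutative

Answer: DOES NOT COMMUTE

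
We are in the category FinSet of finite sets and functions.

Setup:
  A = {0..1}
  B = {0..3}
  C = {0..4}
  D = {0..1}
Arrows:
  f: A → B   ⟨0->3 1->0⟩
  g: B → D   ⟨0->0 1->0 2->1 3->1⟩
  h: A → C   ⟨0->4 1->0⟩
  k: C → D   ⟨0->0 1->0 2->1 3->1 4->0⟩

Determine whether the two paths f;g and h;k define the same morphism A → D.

Answer: DOES NOT COMMUTE

Work:
Path 1 = f;g:
  0 f→3 g→1
  1 f→0 g→0
  composite₁ = ⟨0->1 1->0⟩
Path 2 = h;k:
  0 h→4 k→0
  1 h→0 k→0
  composite₂ = ⟨0->0 1->0⟩
Equal? differ; not commutative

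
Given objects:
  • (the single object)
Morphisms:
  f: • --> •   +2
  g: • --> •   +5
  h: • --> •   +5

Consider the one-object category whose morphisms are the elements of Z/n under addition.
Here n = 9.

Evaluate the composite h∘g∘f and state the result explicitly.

  0 +2≡2 +5≡7 +5≡3  (mod 9)
result: +3

Answer: +3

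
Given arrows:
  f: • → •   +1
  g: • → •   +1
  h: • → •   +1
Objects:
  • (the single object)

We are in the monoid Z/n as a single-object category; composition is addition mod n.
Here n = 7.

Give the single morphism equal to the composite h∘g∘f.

  0 +1≡1 +1≡2 +1≡3  (mod 7)
composite: +3

Answer: +3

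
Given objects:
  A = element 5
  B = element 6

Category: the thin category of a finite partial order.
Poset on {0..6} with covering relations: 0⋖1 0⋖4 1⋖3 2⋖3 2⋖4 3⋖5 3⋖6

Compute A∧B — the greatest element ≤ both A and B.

{x : x⊑A ∧ x⊑B} = {0,1,2,3}  (A=5, B=6)
  0 ⊑ 3
  1 ⊑ 3
  2 ⊑ 3
  3 ⊑ 3
glb = 3

Answer: A∧B = 3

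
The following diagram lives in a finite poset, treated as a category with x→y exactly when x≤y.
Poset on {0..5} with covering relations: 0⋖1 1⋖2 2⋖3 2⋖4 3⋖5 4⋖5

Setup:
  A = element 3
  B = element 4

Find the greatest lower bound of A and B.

Common predecessors of 3,4: {0,1,2}
  0 <= 2
  1 <= 2
  2 <= 2
glb = 2

Answer: A∧B = 2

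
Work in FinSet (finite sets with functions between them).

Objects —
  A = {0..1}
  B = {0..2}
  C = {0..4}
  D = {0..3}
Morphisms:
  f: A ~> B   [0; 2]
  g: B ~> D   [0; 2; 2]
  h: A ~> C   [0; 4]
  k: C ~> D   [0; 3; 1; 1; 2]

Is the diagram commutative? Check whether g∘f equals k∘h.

Answer: COMMUTES

Work:
Along f;g (path 1):
  0 f~>0 g~>0
  1 f~>2 g~>2
  result₁ = [0; 2]
Along h;k (path 2):
  0 h~>0 k~>0
  1 h~>4 k~>2
  result₂ = [0; 2]
Equal? same morphism ✓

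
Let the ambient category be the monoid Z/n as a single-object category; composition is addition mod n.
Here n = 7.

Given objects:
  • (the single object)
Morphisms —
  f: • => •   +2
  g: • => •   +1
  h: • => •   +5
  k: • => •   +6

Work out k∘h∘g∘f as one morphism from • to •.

Answer: +0

Derivation:
  0 +2≡2 +1≡3 +5≡1 +6≡0  (mod 7)
composite: +0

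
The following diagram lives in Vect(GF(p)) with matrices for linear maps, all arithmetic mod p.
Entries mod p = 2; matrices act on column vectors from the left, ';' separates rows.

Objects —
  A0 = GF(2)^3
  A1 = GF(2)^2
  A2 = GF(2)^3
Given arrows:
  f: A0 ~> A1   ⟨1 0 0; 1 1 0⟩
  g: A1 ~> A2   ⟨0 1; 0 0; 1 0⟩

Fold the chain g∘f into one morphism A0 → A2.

Answer: ⟨1 1 0; 0 0 0; 1 0 0⟩

Work:
  e0=⟨1,0,0⟩ f~>⟨1,1⟩ g~>⟨1,0,1⟩
  e1=⟨0,1,0⟩ f~>⟨0,1⟩ g~>⟨1,0,0⟩
  e2=⟨0,0,1⟩ f~>⟨0,0⟩ g~>⟨0,0,0⟩
composite: ⟨1 1 0; 0 0 0; 1 0 0⟩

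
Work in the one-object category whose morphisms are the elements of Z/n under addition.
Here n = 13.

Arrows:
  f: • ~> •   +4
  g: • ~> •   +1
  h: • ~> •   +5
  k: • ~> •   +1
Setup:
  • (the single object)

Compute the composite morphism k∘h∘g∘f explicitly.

Answer: +11

Work:
  0 +4≡4 +1≡5 +5≡10 +1≡11  (mod 13)
composite: +11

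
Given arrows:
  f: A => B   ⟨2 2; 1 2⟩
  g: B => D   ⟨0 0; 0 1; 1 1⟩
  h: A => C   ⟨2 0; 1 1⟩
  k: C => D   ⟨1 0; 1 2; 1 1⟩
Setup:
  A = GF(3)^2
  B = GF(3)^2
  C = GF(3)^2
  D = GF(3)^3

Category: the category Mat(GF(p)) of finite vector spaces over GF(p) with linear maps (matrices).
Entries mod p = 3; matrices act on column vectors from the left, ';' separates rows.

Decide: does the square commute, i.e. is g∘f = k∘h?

Answer: DOES NOT COMMUTE

Derivation:
Path 1 = f;g:
  e0=(1,0) f=>(2,1) g=>(0,1,0)
  e1=(0,1) f=>(2,2) g=>(0,2,1)
  composite₁ = ⟨0 0; 1 2; 0 1⟩
Path 2 = h;k:
  e0=(1,0) h=>(2,1) k=>(2,1,0)
  e1=(0,1) h=>(0,1) k=>(0,2,1)
  composite₂ = ⟨2 0; 1 2; 0 1⟩
Equal? differ; not commutative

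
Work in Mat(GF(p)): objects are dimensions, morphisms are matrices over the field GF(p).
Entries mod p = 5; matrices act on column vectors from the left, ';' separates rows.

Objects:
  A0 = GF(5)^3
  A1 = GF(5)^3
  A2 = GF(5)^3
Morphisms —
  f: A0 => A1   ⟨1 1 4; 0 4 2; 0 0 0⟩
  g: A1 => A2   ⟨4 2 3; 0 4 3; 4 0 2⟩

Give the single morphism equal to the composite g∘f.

  e0=[1,0,0] f=>[1,0,0] g=>[4,0,4]
  e1=[0,1,0] f=>[1,4,0] g=>[2,1,4]
  e2=[0,0,1] f=>[4,2,0] g=>[0,3,1]
composite: ⟨4 2 0; 0 1 3; 4 4 1⟩

Answer: ⟨4 2 0; 0 1 3; 4 4 1⟩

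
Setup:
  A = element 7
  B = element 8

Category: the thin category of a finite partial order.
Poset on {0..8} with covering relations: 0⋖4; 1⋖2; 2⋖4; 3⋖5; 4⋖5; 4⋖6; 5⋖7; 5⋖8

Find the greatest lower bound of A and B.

Lower bounds of A=7 and B=8: {0,1,2,3,4,5}
  0 ⊑ 5
  1 ⊑ 5
  2 ⊑ 5
  3 ⊑ 5
  4 ⊑ 5
  5 ⊑ 5
glb = 5

Answer: A∧B = 5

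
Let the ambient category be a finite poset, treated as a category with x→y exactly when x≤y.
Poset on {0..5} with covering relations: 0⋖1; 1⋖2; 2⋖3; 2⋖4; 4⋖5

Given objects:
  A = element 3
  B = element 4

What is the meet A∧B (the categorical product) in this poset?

Common predecessors of 3,4: {0,1,2}
  0 ≤ 2
  1 ≤ 2
  2 ≤ 2
glb = 2

Answer: A∧B = 2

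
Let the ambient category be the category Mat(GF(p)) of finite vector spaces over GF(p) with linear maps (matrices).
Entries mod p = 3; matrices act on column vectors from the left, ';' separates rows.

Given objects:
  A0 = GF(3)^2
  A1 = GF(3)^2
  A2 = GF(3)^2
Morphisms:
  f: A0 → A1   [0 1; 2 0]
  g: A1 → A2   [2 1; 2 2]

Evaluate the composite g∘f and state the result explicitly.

  e0=(1,0) f→(0,2) g→(2,1)
  e1=(0,1) f→(1,0) g→(2,2)
result: [2 2; 1 2]

Answer: [2 2; 1 2]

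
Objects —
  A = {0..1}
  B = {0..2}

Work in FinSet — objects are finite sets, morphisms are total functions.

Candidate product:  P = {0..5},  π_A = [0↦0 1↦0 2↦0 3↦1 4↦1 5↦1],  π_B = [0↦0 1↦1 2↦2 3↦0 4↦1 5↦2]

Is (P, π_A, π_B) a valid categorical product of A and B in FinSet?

Answer: VALID PRODUCT

Work:
|A|·|B| = 2·3 = 6;  |P| = 6
Check the pairing map k ↦ (π_A(k), π_B(k)):
  0 ↦ (0,0)
  1 ↦ (0,1)
  2 ↦ (0,2)
  3 ↦ (1,0)
  4 ↦ (1,1)
  5 ↦ (1,2)
distinct pairs in image: 6 / 6 needed
  → bijection onto A×B; projections well-typed.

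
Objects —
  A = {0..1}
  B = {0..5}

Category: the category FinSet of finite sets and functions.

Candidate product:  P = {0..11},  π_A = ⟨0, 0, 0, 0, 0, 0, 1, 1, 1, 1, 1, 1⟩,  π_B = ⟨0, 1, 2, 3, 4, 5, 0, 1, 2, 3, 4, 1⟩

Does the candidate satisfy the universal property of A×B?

|A|·|B| = 2·6 = 12;  |P| = 12
Check the pairing map k ↦ (π_A(k), π_B(k)):
  0 -> (0,0)
  1 -> (0,1)
  2 -> (0,2)
  3 -> (0,3)
  4 -> (0,4)
  5 -> (0,5)
  6 -> (1,0)
  7 -> (1,1)
  8 -> (1,2)
  9 -> (1,3)
  10 -> (1,4)
  11 -> (1,1)  ✗ repeats pair of k=7
distinct pairs in image: 11 / 12 needed
  → (1,1) hit at k=7 and k=11

Answer: NOT A VALID PRODUCT — duplicate pair at indices 7,11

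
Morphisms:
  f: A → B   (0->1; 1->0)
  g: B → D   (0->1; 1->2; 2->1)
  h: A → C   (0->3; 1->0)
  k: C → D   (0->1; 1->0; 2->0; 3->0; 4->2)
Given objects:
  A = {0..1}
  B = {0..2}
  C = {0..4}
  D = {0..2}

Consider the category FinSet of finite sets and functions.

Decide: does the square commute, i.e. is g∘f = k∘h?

Answer: DOES NOT COMMUTE

Trace:
1) trace f;g:
  0 f→1 g→2
  1 f→0 g→1
  result₁ = (0->2; 1->1)
2) trace h;k:
  0 h→3 k→0
  1 h→0 k→1
  result₂ = (0->0; 1->1)
Equal? differ; not commutative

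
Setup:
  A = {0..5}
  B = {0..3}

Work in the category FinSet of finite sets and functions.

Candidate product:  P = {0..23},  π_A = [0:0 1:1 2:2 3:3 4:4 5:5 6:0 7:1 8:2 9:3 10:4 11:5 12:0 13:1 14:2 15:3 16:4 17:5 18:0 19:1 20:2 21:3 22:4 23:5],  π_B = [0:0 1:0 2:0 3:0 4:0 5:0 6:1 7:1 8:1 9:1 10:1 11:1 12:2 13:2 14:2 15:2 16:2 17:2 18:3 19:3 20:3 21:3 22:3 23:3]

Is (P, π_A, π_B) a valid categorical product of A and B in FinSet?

|A|·|B| = 6·4 = 24;  |P| = 24
Check the pairing map k ↦ (π_A(k), π_B(k)):
  0 : (0,0)
  1 : (1,0)
  2 : (2,0)
  3 : (3,0)
  4 : (4,0)
  5 : (5,0)
  6 : (0,1)
  7 : (1,1)
  8 : (2,1)
  9 : (3,1)
  10 : (4,1)
  11 : (5,1)
  12 : (0,2)
  13 : (1,2)
  14 : (2,2)
  15 : (3,2)
  16 : (4,2)
  17 : (5,2)
  18 : (0,3)
  19 : (1,3)
  20 : (2,3)
  21 : (3,3)
  22 : (4,3)
  23 : (5,3)
distinct pairs in image: 24 / 24 needed
  → bijection onto A×B; projections well-typed.

Answer: VALID PRODUCT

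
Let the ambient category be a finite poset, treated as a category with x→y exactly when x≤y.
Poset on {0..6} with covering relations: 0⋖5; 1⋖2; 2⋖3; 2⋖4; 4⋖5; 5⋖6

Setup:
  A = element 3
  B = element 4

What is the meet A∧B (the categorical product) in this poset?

Answer: A∧B = 2

Derivation:
Lower bounds of A=3 and B=4: {1,2}
  1 ⊑ 2
  2 ⊑ 2
glb = 2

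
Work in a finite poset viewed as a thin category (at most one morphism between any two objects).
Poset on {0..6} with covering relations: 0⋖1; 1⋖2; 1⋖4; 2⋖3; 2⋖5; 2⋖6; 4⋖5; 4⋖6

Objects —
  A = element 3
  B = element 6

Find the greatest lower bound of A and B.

{x : x<=A ∧ x<=B} = {0,1,2}  (A=3, B=6)
  0 <= 2
  1 <= 2
  2 <= 2
glb = 2

Answer: A∧B = 2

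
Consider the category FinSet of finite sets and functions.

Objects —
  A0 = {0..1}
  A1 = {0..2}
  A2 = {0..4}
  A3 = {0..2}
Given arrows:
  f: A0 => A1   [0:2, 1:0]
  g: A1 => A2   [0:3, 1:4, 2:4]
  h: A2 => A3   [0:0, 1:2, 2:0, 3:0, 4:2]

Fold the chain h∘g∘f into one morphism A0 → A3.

  0 f=>2 g=>4 h=>2
  1 f=>0 g=>3 h=>0
⟦path⟧: [0:2, 1:0]

Answer: [0:2, 1:0]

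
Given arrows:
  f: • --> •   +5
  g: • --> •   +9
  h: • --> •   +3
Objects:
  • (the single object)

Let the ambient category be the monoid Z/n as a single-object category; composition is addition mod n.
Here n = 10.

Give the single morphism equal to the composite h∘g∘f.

  0 +5≡5 +9≡4 +3≡7  (mod 10)
result: +7

Answer: +7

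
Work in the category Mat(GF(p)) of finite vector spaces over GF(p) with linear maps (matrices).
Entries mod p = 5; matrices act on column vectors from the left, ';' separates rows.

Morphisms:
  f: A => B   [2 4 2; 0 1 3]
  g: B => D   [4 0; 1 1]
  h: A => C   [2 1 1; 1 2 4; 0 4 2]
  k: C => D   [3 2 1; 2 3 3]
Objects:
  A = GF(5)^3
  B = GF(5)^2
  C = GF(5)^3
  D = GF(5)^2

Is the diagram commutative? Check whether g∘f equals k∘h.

Path 1 = f;g:
  e0=⟨1,0,0⟩ f=>⟨2,0⟩ g=>⟨3,2⟩
  e1=⟨0,1,0⟩ f=>⟨4,1⟩ g=>⟨1,0⟩
  e2=⟨0,0,1⟩ f=>⟨2,3⟩ g=>⟨3,0⟩
  result₁ = [3 1 3; 2 0 0]
Path 2 = h;k:
  e0=⟨1,0,0⟩ h=>⟨2,1,0⟩ k=>⟨3,2⟩
  e1=⟨0,1,0⟩ h=>⟨1,2,4⟩ k=>⟨1,0⟩
  e2=⟨0,0,1⟩ h=>⟨1,4,2⟩ k=>⟨3,0⟩
  result₂ = [3 1 3; 2 0 0]
Equal? equal; square commutes

Answer: COMMUTES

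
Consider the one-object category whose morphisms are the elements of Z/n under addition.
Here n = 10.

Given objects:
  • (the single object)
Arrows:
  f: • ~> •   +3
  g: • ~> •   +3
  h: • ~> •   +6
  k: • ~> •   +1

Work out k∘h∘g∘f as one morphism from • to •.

Answer: +3

Work:
  0 +3≡3 +3≡6 +6≡2 +1≡3  (mod 10)
⟦path⟧: +3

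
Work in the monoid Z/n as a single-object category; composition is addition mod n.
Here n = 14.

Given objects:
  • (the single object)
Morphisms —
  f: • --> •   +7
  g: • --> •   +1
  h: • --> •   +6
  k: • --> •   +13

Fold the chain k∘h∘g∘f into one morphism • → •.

Answer: +13

Trace:
  0 +7≡7 +1≡8 +6≡0 +13≡13  (mod 14)
result: +13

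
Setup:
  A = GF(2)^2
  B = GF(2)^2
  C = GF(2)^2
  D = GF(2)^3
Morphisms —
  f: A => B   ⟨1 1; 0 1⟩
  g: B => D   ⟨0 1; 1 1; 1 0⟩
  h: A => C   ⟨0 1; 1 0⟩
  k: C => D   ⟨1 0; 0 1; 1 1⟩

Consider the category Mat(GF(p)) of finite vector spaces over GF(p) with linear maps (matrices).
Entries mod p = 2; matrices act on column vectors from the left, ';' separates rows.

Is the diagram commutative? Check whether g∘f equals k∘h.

Answer: COMMUTES

Trace:
Path 1 = f;g:
  e0=[1,0] f=>[1,0] g=>[0,1,1]
  e1=[0,1] f=>[1,1] g=>[1,0,1]
  result₁ = ⟨0 1; 1 0; 1 1⟩
Path 2 = h;k:
  e0=[1,0] h=>[0,1] k=>[0,1,1]
  e1=[0,1] h=>[1,0] k=>[1,0,1]
  result₂ = ⟨0 1; 1 0; 1 1⟩
Equal? YES — commutes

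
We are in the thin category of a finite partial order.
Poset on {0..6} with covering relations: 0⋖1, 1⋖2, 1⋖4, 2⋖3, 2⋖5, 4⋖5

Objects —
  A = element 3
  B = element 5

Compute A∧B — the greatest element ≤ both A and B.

Lower bounds of A=3 and B=5: {0,1,2}
  0 ⊑ 2
  1 ⊑ 2
  2 ⊑ 2
glb = 2

Answer: A∧B = 2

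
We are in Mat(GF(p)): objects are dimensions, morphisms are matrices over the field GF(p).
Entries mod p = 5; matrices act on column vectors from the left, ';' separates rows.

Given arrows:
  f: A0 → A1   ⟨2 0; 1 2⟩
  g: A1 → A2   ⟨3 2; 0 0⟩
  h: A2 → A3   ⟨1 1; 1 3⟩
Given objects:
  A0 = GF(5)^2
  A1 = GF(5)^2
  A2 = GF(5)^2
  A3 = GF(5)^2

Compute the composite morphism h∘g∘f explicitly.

  e0=[1,0] f→[2,1] g→[3,0] h→[3,3]
  e1=[0,1] f→[0,2] g→[4,0] h→[4,4]
result: ⟨3 4; 3 4⟩

Answer: ⟨3 4; 3 4⟩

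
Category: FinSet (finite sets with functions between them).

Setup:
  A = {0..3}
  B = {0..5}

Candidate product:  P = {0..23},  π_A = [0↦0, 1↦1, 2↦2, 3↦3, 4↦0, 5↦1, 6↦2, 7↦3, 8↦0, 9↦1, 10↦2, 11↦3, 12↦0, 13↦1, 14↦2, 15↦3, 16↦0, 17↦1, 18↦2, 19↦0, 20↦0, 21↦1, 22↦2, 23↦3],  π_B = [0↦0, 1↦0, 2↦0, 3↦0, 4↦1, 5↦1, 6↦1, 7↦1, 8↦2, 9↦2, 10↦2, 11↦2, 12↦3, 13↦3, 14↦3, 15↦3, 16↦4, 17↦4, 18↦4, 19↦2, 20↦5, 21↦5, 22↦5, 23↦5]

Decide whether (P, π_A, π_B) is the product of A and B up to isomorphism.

|A|·|B| = 4·6 = 24;  |P| = 24
Check the pairing map k ↦ (π_A(k), π_B(k)):
  0 ↦ (0,0)
  1 ↦ (1,0)
  2 ↦ (2,0)
  3 ↦ (3,0)
  4 ↦ (0,1)
  5 ↦ (1,1)
  6 ↦ (2,1)
  7 ↦ (3,1)
  8 ↦ (0,2)
  9 ↦ (1,2)
  10 ↦ (2,2)
  11 ↦ (3,2)
  12 ↦ (0,3)
  13 ↦ (1,3)
  14 ↦ (2,3)
  15 ↦ (3,3)
  16 ↦ (0,4)
  17 ↦ (1,4)
  18 ↦ (2,4)
  19 ↦ (0,2)  ✗ repeats pair of k=8
  20 ↦ (0,5)
  21 ↦ (1,5)
  22 ↦ (2,5)
  23 ↦ (3,5)
distinct pairs in image: 23 / 24 needed
  → (0,2) hit at k=8 and k=19

Answer: NOT A VALID PRODUCT — duplicate pair at indices 8,19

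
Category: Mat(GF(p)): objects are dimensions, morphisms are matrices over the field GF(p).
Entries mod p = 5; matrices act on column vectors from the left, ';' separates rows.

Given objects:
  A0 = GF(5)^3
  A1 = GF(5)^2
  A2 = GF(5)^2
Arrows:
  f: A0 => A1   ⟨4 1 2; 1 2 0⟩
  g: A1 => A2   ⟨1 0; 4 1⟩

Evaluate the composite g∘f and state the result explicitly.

Answer: ⟨4 1 2; 2 1 3⟩

Work:
  e0=⟨1,0,0⟩ f=>⟨4,1⟩ g=>⟨4,2⟩
  e1=⟨0,1,0⟩ f=>⟨1,2⟩ g=>⟨1,1⟩
  e2=⟨0,0,1⟩ f=>⟨2,0⟩ g=>⟨2,3⟩
⟦path⟧: ⟨4 1 2; 2 1 3⟩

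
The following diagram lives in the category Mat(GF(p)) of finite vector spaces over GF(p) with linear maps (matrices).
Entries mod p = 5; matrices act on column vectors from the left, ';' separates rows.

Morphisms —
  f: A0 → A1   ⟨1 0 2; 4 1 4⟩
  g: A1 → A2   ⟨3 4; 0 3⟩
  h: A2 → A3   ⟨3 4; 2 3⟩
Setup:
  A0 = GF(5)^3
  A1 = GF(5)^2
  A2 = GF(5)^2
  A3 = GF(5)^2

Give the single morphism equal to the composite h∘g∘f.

Answer: ⟨0 4 4; 4 2 0⟩

Work:
  e0=[1,0,0] f→[1,4] g→[4,2] h→[0,4]
  e1=[0,1,0] f→[0,1] g→[4,3] h→[4,2]
  e2=[0,0,1] f→[2,4] g→[2,2] h→[4,0]
result: ⟨0 4 4; 4 2 0⟩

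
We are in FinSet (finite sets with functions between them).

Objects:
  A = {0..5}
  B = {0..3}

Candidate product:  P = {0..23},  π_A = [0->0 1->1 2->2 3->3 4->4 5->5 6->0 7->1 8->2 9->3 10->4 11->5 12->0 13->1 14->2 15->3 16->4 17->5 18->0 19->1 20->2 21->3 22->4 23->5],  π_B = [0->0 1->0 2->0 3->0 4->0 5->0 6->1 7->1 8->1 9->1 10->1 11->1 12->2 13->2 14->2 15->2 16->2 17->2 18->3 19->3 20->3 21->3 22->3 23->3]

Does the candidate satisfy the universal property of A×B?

Answer: VALID PRODUCT

Trace:
|A|·|B| = 6·4 = 24;  |P| = 24
Check the pairing map k ↦ (π_A(k), π_B(k)):
  0 -> (0,0)
  1 -> (1,0)
  2 -> (2,0)
  3 -> (3,0)
  4 -> (4,0)
  5 -> (5,0)
  6 -> (0,1)
  7 -> (1,1)
  8 -> (2,1)
  9 -> (3,1)
  10 -> (4,1)
  11 -> (5,1)
  12 -> (0,2)
  13 -> (1,2)
  14 -> (2,2)
  15 -> (3,2)
  16 -> (4,2)
  17 -> (5,2)
  18 -> (0,3)
  19 -> (1,3)
  20 -> (2,3)
  21 -> (3,3)
  22 -> (4,3)
  23 -> (5,3)
distinct pairs in image: 24 / 24 needed
  → bijection onto A×B; projections well-typed.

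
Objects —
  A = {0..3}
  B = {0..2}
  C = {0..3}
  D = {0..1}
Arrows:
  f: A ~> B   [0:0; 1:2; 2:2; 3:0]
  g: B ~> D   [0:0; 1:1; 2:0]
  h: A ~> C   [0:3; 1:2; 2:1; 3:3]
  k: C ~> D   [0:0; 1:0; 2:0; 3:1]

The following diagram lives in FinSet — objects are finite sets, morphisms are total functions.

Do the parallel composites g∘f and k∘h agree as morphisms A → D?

Path 1 = f;g:
  0 f~>0 g~>0
  1 f~>2 g~>0
  2 f~>2 g~>0
  3 f~>0 g~>0
  ⟦path⟧₁ = [0:0; 1:0; 2:0; 3:0]
Path 2 = h;k:
  0 h~>3 k~>1
  1 h~>2 k~>0
  2 h~>1 k~>0
  3 h~>3 k~>1
  ⟦path⟧₂ = [0:1; 1:0; 2:0; 3:1]
Equal? NO — does not commute

Answer: DOES NOT COMMUTE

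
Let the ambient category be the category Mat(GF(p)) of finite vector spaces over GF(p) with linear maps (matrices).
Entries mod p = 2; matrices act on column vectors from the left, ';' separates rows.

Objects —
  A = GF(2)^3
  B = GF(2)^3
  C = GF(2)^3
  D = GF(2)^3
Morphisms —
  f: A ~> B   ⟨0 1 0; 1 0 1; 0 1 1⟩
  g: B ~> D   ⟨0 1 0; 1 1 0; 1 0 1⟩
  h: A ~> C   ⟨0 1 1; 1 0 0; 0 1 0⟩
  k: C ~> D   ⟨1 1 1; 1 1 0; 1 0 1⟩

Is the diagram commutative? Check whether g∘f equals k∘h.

Along f;g (path 1):
  e0=⟨1,0,0⟩ f~>⟨0,1,0⟩ g~>⟨1,1,0⟩
  e1=⟨0,1,0⟩ f~>⟨1,0,1⟩ g~>⟨0,1,0⟩
  e2=⟨0,0,1⟩ f~>⟨0,1,1⟩ g~>⟨1,1,1⟩
  composite₁ = ⟨1 0 1; 1 1 1; 0 0 1⟩
Along h;k (path 2):
  e0=⟨1,0,0⟩ h~>⟨0,1,0⟩ k~>⟨1,1,0⟩
  e1=⟨0,1,0⟩ h~>⟨1,0,1⟩ k~>⟨0,1,0⟩
  e2=⟨0,0,1⟩ h~>⟨1,0,0⟩ k~>⟨1,1,1⟩
  composite₂ = ⟨1 0 1; 1 1 1; 0 0 1⟩
Equal? same morphism ✓

Answer: COMMUTES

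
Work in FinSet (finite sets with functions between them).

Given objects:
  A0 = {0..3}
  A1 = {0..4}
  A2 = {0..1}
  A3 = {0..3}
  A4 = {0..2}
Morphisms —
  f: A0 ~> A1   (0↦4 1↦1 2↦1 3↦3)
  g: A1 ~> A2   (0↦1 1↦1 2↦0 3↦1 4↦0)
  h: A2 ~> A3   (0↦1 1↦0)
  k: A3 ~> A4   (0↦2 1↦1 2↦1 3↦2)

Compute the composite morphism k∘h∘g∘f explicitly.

Answer: (0↦1 1↦2 2↦2 3↦2)

Trace:
  0 f~>4 g~>0 h~>1 k~>1
  1 f~>1 g~>1 h~>0 k~>2
  2 f~>1 g~>1 h~>0 k~>2
  3 f~>3 g~>1 h~>0 k~>2
result: (0↦1 1↦2 2↦2 3↦2)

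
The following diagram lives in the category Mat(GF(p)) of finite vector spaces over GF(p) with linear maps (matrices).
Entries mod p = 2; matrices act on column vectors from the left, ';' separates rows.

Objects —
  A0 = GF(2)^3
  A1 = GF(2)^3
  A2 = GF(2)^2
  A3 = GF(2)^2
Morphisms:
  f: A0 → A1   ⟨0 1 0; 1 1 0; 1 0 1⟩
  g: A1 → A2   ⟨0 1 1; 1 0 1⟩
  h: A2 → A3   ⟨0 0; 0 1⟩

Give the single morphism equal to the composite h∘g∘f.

  e0=(1,0,0) f→(0,1,1) g→(0,1) h→(0,1)
  e1=(0,1,0) f→(1,1,0) g→(1,1) h→(0,1)
  e2=(0,0,1) f→(0,0,1) g→(1,1) h→(0,1)
⟦path⟧: ⟨0 0 0; 1 1 1⟩

Answer: ⟨0 0 0; 1 1 1⟩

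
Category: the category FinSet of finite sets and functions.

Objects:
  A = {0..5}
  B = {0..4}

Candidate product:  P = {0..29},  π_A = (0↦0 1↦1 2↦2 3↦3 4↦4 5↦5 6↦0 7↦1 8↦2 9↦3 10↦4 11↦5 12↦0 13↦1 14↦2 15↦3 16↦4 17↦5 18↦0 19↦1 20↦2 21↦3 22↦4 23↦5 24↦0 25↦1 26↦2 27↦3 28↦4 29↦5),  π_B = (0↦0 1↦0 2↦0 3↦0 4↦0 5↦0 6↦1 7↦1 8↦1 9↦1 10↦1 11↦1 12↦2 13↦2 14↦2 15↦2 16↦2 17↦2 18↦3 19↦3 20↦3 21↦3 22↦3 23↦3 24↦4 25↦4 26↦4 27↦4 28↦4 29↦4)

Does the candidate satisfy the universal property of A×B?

|A|·|B| = 6·5 = 30;  |P| = 30
Check the pairing map k ↦ (π_A(k), π_B(k)):
  0 ↦ (0,0)
  1 ↦ (1,0)
  2 ↦ (2,0)
  3 ↦ (3,0)
  4 ↦ (4,0)
  5 ↦ (5,0)
  6 ↦ (0,1)
  7 ↦ (1,1)
  8 ↦ (2,1)
  9 ↦ (3,1)
  10 ↦ (4,1)
  11 ↦ (5,1)
  12 ↦ (0,2)
  13 ↦ (1,2)
  14 ↦ (2,2)
  15 ↦ (3,2)
  16 ↦ (4,2)
  17 ↦ (5,2)
  18 ↦ (0,3)
  19 ↦ (1,3)
  20 ↦ (2,3)
  21 ↦ (3,3)
  22 ↦ (4,3)
  23 ↦ (5,3)
  24 ↦ (0,4)
  25 ↦ (1,4)
  26 ↦ (2,4)
  27 ↦ (3,4)
  28 ↦ (4,4)
  29 ↦ (5,4)
distinct pairs in image: 30 / 30 needed
  → bijection onto A×B; projections well-typed.

Answer: VALID PRODUCT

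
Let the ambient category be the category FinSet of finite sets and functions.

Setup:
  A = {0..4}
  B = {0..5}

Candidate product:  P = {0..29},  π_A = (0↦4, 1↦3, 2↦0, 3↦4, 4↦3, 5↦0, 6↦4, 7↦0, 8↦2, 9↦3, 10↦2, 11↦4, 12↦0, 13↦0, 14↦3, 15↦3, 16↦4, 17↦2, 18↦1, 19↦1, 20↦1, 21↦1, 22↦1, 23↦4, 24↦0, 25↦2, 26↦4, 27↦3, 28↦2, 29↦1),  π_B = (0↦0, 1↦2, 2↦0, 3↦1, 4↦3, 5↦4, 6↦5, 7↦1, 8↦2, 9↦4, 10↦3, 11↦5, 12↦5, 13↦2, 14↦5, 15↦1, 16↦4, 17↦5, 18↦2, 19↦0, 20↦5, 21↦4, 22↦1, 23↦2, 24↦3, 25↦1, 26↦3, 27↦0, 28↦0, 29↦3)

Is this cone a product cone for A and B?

Answer: NOT A VALID PRODUCT — duplicate pair at indices 6,11

Derivation:
|A|·|B| = 5·6 = 30;  |P| = 30
Check the pairing map k ↦ (π_A(k), π_B(k)):
  0 ↦ (4,0)
  1 ↦ (3,2)
  2 ↦ (0,0)
  3 ↦ (4,1)
  4 ↦ (3,3)
  5 ↦ (0,4)
  6 ↦ (4,5)
  7 ↦ (0,1)
  8 ↦ (2,2)
  9 ↦ (3,4)
  10 ↦ (2,3)
  11 ↦ (4,5)  ✗ repeats pair of k=6
  12 ↦ (0,5)
  13 ↦ (0,2)
  14 ↦ (3,5)
  15 ↦ (3,1)
  16 ↦ (4,4)
  17 ↦ (2,5)
  18 ↦ (1,2)
  19 ↦ (1,0)
  20 ↦ (1,5)
  21 ↦ (1,4)
  22 ↦ (1,1)
  23 ↦ (4,2)
  24 ↦ (0,3)
  25 ↦ (2,1)
  26 ↦ (4,3)
  27 ↦ (3,0)
  28 ↦ (2,0)
  29 ↦ (1,3)
distinct pairs in image: 29 / 30 needed
  → (4,5) hit at k=6 and k=11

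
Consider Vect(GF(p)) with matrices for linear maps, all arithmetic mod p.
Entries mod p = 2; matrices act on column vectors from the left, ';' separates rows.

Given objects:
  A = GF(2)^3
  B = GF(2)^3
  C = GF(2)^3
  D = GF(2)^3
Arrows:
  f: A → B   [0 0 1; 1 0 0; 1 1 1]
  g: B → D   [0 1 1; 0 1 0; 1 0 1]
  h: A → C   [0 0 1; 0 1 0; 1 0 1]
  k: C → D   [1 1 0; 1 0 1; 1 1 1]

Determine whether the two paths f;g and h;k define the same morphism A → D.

Answer: COMMUTES

Work:
1) trace f;g:
  e0=⟨1,0,0⟩ f→⟨0,1,1⟩ g→⟨0,1,1⟩
  e1=⟨0,1,0⟩ f→⟨0,0,1⟩ g→⟨1,0,1⟩
  e2=⟨0,0,1⟩ f→⟨1,0,1⟩ g→⟨1,0,0⟩
  result₁ = [0 1 1; 1 0 0; 1 1 0]
2) trace h;k:
  e0=⟨1,0,0⟩ h→⟨0,0,1⟩ k→⟨0,1,1⟩
  e1=⟨0,1,0⟩ h→⟨0,1,0⟩ k→⟨1,0,1⟩
  e2=⟨0,0,1⟩ h→⟨1,0,1⟩ k→⟨1,0,0⟩
  result₂ = [0 1 1; 1 0 0; 1 1 0]
Equal? YES — commutes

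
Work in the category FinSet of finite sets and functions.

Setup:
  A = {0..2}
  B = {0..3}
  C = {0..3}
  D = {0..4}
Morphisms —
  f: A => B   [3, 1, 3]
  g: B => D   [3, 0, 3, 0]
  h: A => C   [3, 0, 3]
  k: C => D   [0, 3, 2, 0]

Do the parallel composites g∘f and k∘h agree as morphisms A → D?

Answer: COMMUTES

Work:
Along f;g (path 1):
  0 f=>3 g=>0
  1 f=>1 g=>0
  2 f=>3 g=>0
  ⟦path⟧₁ = [0, 0, 0]
Along h;k (path 2):
  0 h=>3 k=>0
  1 h=>0 k=>0
  2 h=>3 k=>0
  ⟦path⟧₂ = [0, 0, 0]
Equal? same morphism ✓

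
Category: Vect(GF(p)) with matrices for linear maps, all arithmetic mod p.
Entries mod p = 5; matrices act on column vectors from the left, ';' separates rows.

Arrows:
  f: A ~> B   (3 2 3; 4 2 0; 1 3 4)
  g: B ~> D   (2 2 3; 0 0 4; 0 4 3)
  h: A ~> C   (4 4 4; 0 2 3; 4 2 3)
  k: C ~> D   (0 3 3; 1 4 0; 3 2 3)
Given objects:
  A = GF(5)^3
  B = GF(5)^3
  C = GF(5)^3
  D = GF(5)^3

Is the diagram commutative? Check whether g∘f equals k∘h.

Path 1 = f;g:
  e0=⟨1,0,0⟩ f~>⟨3,4,1⟩ g~>⟨2,4,4⟩
  e1=⟨0,1,0⟩ f~>⟨2,2,3⟩ g~>⟨2,2,2⟩
  e2=⟨0,0,1⟩ f~>⟨3,0,4⟩ g~>⟨3,1,2⟩
  result₁ = (2 2 3; 4 2 1; 4 2 2)
Path 2 = h;k:
  e0=⟨1,0,0⟩ h~>⟨4,0,4⟩ k~>⟨2,4,4⟩
  e1=⟨0,1,0⟩ h~>⟨4,2,2⟩ k~>⟨2,2,2⟩
  e2=⟨0,0,1⟩ h~>⟨4,3,3⟩ k~>⟨3,1,2⟩
  result₂ = (2 2 3; 4 2 1; 4 2 2)
Equal? equal; square commutes

Answer: COMMUTES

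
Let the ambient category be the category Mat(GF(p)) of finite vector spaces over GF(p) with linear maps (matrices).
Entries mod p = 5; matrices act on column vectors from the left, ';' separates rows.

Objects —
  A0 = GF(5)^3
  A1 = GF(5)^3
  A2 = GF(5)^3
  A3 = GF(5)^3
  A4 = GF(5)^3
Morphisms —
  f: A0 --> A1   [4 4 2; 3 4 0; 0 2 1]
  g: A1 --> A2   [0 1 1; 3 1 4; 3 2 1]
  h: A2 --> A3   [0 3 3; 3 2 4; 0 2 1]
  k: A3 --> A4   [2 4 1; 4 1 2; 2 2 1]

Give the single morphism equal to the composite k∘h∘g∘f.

  e0=⟨1,0,0⟩ f-->⟨4,3,0⟩ g-->⟨3,0,3⟩ h-->⟨4,1,3⟩ k-->⟨0,3,3⟩
  e1=⟨0,1,0⟩ f-->⟨4,4,2⟩ g-->⟨1,4,2⟩ h-->⟨3,4,0⟩ k-->⟨2,1,4⟩
  e2=⟨0,0,1⟩ f-->⟨2,0,1⟩ g-->⟨1,0,2⟩ h-->⟨1,1,2⟩ k-->⟨3,4,1⟩
⟦path⟧: [0 2 3; 3 1 4; 3 4 1]

Answer: [0 2 3; 3 1 4; 3 4 1]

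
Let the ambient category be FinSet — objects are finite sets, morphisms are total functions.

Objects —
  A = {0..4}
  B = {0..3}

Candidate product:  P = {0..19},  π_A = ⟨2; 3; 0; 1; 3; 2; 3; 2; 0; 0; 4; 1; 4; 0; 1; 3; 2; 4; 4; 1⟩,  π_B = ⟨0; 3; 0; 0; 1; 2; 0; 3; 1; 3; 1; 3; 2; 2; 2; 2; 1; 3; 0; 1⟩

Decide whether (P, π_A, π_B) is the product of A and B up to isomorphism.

|A|·|B| = 5·4 = 20;  |P| = 20
Check the pairing map k ↦ (π_A(k), π_B(k)):
  0 : (2,0)
  1 : (3,3)
  2 : (0,0)
  3 : (1,0)
  4 : (3,1)
  5 : (2,2)
  6 : (3,0)
  7 : (2,3)
  8 : (0,1)
  9 : (0,3)
  10 : (4,1)
  11 : (1,3)
  12 : (4,2)
  13 : (0,2)
  14 : (1,2)
  15 : (3,2)
  16 : (2,1)
  17 : (4,3)
  18 : (4,0)
  19 : (1,1)
distinct pairs in image: 20 / 20 needed
  → bijection onto A×B; projections well-typed.

Answer: VALID PRODUCT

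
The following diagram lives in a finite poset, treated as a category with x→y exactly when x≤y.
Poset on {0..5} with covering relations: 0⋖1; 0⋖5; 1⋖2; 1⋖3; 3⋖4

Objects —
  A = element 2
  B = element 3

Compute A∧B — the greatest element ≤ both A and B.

Answer: A∧B = 1

Trace:
{x : x⊑A ∧ x⊑B} = {0,1}  (A=2, B=3)
  0 ⊑ 1
  1 ⊑ 1
glb = 1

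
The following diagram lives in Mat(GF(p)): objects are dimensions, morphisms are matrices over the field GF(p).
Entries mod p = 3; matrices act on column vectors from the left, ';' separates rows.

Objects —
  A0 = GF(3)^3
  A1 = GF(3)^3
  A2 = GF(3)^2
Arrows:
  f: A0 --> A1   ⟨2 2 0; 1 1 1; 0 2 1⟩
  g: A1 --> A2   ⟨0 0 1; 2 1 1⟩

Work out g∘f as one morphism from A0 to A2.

  e0=(1,0,0) f-->(2,1,0) g-->(0,2)
  e1=(0,1,0) f-->(2,1,2) g-->(2,1)
  e2=(0,0,1) f-->(0,1,1) g-->(1,2)
⟦path⟧: ⟨0 2 1; 2 1 2⟩

Answer: ⟨0 2 1; 2 1 2⟩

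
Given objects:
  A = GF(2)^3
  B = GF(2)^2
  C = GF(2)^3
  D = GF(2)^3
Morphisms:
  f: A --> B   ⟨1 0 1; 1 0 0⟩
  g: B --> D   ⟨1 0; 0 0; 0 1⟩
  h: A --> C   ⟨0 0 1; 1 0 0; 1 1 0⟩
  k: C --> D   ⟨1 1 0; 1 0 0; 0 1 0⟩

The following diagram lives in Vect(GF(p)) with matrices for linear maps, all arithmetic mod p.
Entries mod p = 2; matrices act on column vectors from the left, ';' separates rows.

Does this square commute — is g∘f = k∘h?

Along f;g (path 1):
  e0=(1,0,0) f-->(1,1) g-->(1,0,1)
  e1=(0,1,0) f-->(0,0) g-->(0,0,0)
  e2=(0,0,1) f-->(1,0) g-->(1,0,0)
  result₁ = ⟨1 0 1; 0 0 0; 1 0 0⟩
Along h;k (path 2):
  e0=(1,0,0) h-->(0,1,1) k-->(1,0,1)
  e1=(0,1,0) h-->(0,0,1) k-->(0,0,0)
  e2=(0,0,1) h-->(1,0,0) k-->(1,1,0)
  result₂ = ⟨1 0 1; 0 0 1; 1 0 0⟩
Equal? NO — does not commute

Answer: DOES NOT COMMUTE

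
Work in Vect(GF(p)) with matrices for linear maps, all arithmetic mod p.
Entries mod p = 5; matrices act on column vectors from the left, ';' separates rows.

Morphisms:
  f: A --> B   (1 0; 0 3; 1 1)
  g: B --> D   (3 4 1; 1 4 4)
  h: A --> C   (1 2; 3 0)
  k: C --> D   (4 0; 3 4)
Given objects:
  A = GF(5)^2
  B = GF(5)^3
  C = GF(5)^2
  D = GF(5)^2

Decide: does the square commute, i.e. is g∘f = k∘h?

Answer: COMMUTES

Trace:
Path 1 = f;g:
  e0=[1,0] f-->[1,0,1] g-->[4,0]
  e1=[0,1] f-->[0,3,1] g-->[3,1]
  ⟦path⟧₁ = (4 3; 0 1)
Path 2 = h;k:
  e0=[1,0] h-->[1,3] k-->[4,0]
  e1=[0,1] h-->[2,0] k-->[3,1]
  ⟦path⟧₂ = (4 3; 0 1)
Equal? same morphism ✓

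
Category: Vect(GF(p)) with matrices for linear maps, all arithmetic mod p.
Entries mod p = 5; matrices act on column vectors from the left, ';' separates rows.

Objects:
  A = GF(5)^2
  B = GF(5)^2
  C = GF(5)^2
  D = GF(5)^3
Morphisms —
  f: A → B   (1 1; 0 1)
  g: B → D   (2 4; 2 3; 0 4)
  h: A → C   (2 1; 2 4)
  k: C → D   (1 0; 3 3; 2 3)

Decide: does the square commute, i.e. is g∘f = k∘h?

Along f;g (path 1):
  e0=⟨1,0⟩ f→⟨1,0⟩ g→⟨2,2,0⟩
  e1=⟨0,1⟩ f→⟨1,1⟩ g→⟨1,0,4⟩
  result₁ = (2 1; 2 0; 0 4)
Along h;k (path 2):
  e0=⟨1,0⟩ h→⟨2,2⟩ k→⟨2,2,0⟩
  e1=⟨0,1⟩ h→⟨1,4⟩ k→⟨1,0,4⟩
  result₂ = (2 1; 2 0; 0 4)
Equal? same morphism ✓

Answer: COMMUTES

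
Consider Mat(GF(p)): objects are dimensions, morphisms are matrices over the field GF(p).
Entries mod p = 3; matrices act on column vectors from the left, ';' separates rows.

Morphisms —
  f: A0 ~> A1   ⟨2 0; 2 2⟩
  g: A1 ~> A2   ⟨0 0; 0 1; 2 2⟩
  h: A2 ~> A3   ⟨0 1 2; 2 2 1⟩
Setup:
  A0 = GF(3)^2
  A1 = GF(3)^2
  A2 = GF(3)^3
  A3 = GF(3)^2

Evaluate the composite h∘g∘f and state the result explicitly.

Answer: ⟨0 1; 0 2⟩

Derivation:
  e0=⟨1,0⟩ f~>⟨2,2⟩ g~>⟨0,2,2⟩ h~>⟨0,0⟩
  e1=⟨0,1⟩ f~>⟨0,2⟩ g~>⟨0,2,1⟩ h~>⟨1,2⟩
composite: ⟨0 1; 0 2⟩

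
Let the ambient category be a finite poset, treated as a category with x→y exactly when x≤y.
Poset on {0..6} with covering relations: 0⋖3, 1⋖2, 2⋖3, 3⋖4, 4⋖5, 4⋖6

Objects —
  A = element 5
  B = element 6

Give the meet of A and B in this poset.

{x : x⊑A ∧ x⊑B} = {0,1,2,3,4}  (A=5, B=6)
  0 ⊑ 4
  1 ⊑ 4
  2 ⊑ 4
  3 ⊑ 4
  4 ⊑ 4
glb = 4

Answer: A∧B = 4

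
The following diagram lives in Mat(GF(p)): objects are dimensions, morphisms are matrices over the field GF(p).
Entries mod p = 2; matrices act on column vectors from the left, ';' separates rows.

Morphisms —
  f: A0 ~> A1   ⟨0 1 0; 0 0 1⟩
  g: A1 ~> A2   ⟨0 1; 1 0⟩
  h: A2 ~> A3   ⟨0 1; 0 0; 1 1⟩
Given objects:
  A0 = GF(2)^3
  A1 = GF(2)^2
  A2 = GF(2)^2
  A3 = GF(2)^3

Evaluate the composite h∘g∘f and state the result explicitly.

  e0=(1,0,0) f~>(0,0) g~>(0,0) h~>(0,0,0)
  e1=(0,1,0) f~>(1,0) g~>(0,1) h~>(1,0,1)
  e2=(0,0,1) f~>(0,1) g~>(1,0) h~>(0,0,1)
result: ⟨0 1 0; 0 0 0; 0 1 1⟩

Answer: ⟨0 1 0; 0 0 0; 0 1 1⟩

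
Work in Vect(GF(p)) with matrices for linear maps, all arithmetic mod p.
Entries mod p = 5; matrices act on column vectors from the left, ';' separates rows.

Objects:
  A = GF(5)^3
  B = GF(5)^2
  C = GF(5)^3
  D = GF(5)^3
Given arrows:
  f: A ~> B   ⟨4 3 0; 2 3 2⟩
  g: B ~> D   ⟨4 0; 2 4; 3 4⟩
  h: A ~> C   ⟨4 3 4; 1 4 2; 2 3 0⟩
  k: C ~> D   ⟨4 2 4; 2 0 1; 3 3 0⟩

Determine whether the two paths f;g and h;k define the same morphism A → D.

1) trace f;g:
  e0=⟨1,0,0⟩ f~>⟨4,2⟩ g~>⟨1,1,0⟩
  e1=⟨0,1,0⟩ f~>⟨3,3⟩ g~>⟨2,3,1⟩
  e2=⟨0,0,1⟩ f~>⟨0,2⟩ g~>⟨0,3,3⟩
  ⟦path⟧₁ = ⟨1 2 0; 1 3 3; 0 1 3⟩
2) trace h;k:
  e0=⟨1,0,0⟩ h~>⟨4,1,2⟩ k~>⟨1,0,0⟩
  e1=⟨0,1,0⟩ h~>⟨3,4,3⟩ k~>⟨2,4,1⟩
  e2=⟨0,0,1⟩ h~>⟨4,2,0⟩ k~>⟨0,3,3⟩
  ⟦path⟧₂ = ⟨1 2 0; 0 4 3; 0 1 3⟩
Equal? NO — does not commute

Answer: DOES NOT COMMUTE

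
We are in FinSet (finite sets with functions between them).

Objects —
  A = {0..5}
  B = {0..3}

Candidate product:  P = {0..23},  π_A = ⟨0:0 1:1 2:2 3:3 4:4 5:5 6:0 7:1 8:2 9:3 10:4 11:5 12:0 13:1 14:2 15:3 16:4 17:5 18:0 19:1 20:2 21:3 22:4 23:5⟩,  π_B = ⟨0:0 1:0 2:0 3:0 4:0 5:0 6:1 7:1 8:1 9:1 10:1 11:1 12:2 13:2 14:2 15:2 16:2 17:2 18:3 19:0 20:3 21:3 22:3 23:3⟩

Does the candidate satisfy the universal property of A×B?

Answer: NOT A VALID PRODUCT — duplicate pair at indices 1,19

Derivation:
|A|·|B| = 6·4 = 24;  |P| = 24
Check the pairing map k ↦ (π_A(k), π_B(k)):
  0 : (0,0)
  1 : (1,0)
  2 : (2,0)
  3 : (3,0)
  4 : (4,0)
  5 : (5,0)
  6 : (0,1)
  7 : (1,1)
  8 : (2,1)
  9 : (3,1)
  10 : (4,1)
  11 : (5,1)
  12 : (0,2)
  13 : (1,2)
  14 : (2,2)
  15 : (3,2)
  16 : (4,2)
  17 : (5,2)
  18 : (0,3)
  19 : (1,0)  ✗ repeats pair of k=1
  20 : (2,3)
  21 : (3,3)
  22 : (4,3)
  23 : (5,3)
distinct pairs in image: 23 / 24 needed
  → (1,0) hit at k=1 and k=19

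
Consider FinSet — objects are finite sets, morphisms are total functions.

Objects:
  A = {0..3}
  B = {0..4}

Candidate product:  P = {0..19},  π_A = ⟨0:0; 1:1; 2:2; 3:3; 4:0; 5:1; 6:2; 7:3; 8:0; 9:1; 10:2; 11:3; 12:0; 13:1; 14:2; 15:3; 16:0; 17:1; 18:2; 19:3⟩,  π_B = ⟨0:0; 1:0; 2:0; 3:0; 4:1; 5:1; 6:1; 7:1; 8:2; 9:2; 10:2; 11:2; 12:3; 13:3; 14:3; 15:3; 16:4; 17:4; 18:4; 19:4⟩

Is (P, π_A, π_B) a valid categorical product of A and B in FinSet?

|A|·|B| = 4·5 = 20;  |P| = 20
Check the pairing map k ↦ (π_A(k), π_B(k)):
  0 : (0,0)
  1 : (1,0)
  2 : (2,0)
  3 : (3,0)
  4 : (0,1)
  5 : (1,1)
  6 : (2,1)
  7 : (3,1)
  8 : (0,2)
  9 : (1,2)
  10 : (2,2)
  11 : (3,2)
  12 : (0,3)
  13 : (1,3)
  14 : (2,3)
  15 : (3,3)
  16 : (0,4)
  17 : (1,4)
  18 : (2,4)
  19 : (3,4)
distinct pairs in image: 20 / 20 needed
  → bijection onto A×B; projections well-typed.

Answer: VALID PRODUCT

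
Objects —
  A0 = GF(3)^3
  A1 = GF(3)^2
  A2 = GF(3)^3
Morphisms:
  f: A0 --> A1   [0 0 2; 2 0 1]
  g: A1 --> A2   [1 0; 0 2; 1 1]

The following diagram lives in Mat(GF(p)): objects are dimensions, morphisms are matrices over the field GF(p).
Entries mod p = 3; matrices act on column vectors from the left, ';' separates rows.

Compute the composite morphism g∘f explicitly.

  e0=⟨1,0,0⟩ f-->⟨0,2⟩ g-->⟨0,1,2⟩
  e1=⟨0,1,0⟩ f-->⟨0,0⟩ g-->⟨0,0,0⟩
  e2=⟨0,0,1⟩ f-->⟨2,1⟩ g-->⟨2,2,0⟩
result: [0 0 2; 1 0 2; 2 0 0]

Answer: [0 0 2; 1 0 2; 2 0 0]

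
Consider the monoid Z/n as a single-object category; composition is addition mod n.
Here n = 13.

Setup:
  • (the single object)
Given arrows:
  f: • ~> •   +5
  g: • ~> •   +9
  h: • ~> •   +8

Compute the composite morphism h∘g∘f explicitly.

Answer: +9

Trace:
  0 +5≡5 +9≡1 +8≡9  (mod 13)
result: +9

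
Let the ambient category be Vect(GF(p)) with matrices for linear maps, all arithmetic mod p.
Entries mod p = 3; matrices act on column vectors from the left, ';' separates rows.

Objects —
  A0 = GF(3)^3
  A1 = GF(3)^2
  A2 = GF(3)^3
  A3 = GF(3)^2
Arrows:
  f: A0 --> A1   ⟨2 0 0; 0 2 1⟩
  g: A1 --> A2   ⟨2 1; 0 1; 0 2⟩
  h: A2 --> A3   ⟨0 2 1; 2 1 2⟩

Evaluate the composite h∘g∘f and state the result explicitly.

Answer: ⟨0 2 1; 2 2 1⟩

Derivation:
  e0=(1,0,0) f-->(2,0) g-->(1,0,0) h-->(0,2)
  e1=(0,1,0) f-->(0,2) g-->(2,2,1) h-->(2,2)
  e2=(0,0,1) f-->(0,1) g-->(1,1,2) h-->(1,1)
⟦path⟧: ⟨0 2 1; 2 2 1⟩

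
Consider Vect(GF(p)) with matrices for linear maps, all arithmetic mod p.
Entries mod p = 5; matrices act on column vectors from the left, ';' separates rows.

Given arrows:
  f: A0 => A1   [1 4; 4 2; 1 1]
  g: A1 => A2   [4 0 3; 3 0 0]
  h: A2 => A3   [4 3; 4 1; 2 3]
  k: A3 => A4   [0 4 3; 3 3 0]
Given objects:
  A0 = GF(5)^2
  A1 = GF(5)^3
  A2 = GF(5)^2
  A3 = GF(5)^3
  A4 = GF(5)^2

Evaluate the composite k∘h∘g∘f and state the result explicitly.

Answer: [3 4; 4 0]

Work:
  e0=[1,0] f=>[1,4,1] g=>[2,3] h=>[2,1,3] k=>[3,4]
  e1=[0,1] f=>[4,2,1] g=>[4,2] h=>[2,3,4] k=>[4,0]
composite: [3 4; 4 0]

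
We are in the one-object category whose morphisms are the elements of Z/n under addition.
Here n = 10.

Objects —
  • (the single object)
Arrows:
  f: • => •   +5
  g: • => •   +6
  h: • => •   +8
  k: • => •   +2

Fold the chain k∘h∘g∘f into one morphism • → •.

Answer: +1

Work:
  0 +5≡5 +6≡1 +8≡9 +2≡1  (mod 10)
composite: +1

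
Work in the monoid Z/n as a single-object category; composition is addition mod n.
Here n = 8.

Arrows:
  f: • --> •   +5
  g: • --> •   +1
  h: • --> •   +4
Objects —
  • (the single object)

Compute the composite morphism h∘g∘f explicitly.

Answer: +2

Derivation:
  0 +5≡5 +1≡6 +4≡2  (mod 8)
⟦path⟧: +2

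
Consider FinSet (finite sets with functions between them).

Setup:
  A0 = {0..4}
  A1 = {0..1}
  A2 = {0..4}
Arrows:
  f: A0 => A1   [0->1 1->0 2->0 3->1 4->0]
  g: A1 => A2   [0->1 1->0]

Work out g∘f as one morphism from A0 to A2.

  0 f=>1 g=>0
  1 f=>0 g=>1
  2 f=>0 g=>1
  3 f=>1 g=>0
  4 f=>0 g=>1
composite: [0->0 1->1 2->1 3->0 4->1]

Answer: [0->0 1->1 2->1 3->0 4->1]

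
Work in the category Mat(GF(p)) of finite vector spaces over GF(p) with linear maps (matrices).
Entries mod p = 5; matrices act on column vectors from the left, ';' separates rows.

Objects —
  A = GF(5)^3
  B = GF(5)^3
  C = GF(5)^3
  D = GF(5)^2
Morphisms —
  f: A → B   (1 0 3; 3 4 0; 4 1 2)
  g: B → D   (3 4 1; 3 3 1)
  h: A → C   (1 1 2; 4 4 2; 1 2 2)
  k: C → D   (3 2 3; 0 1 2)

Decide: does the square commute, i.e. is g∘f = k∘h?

Answer: COMMUTES

Work:
1) trace f;g:
  e0=⟨1,0,0⟩ f→⟨1,3,4⟩ g→⟨4,1⟩
  e1=⟨0,1,0⟩ f→⟨0,4,1⟩ g→⟨2,3⟩
  e2=⟨0,0,1⟩ f→⟨3,0,2⟩ g→⟨1,1⟩
  composite₁ = (4 2 1; 1 3 1)
2) trace h;k:
  e0=⟨1,0,0⟩ h→⟨1,4,1⟩ k→⟨4,1⟩
  e1=⟨0,1,0⟩ h→⟨1,4,2⟩ k→⟨2,3⟩
  e2=⟨0,0,1⟩ h→⟨2,2,2⟩ k→⟨1,1⟩
  composite₂ = (4 2 1; 1 3 1)
Equal? same morphism ✓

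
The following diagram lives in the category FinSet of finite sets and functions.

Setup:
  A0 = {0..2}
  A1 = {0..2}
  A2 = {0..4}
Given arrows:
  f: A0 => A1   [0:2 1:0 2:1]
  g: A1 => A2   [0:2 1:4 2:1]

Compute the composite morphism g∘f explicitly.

  0 f=>2 g=>1
  1 f=>0 g=>2
  2 f=>1 g=>4
composite: [0:1 1:2 2:4]

Answer: [0:1 1:2 2:4]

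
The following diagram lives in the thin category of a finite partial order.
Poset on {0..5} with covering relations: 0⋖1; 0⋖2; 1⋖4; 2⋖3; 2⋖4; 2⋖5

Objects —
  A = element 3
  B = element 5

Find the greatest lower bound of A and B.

Answer: A∧B = 2

Work:
Common predecessors of 3,5: {0,2}
  0 ≤ 2
  2 ≤ 2
glb = 2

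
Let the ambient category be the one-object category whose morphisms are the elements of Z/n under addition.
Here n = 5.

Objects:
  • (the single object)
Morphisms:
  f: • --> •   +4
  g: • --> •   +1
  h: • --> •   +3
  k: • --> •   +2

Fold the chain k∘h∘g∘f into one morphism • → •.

  0 +4≡4 +1≡0 +3≡3 +2≡0  (mod 5)
result: +0

Answer: +0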